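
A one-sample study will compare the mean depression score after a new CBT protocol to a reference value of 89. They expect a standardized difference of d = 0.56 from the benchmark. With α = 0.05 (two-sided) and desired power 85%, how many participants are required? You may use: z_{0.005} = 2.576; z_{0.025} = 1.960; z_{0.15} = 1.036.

For a one-sample test: n = ((z_{α/2} + z_β) / d)².
z_{α/2} + z_β = 1.960 + 1.036 = 2.996.
n = (2.996 / 0.56)² = 5.350² = 28.62.
Round up.

n = 29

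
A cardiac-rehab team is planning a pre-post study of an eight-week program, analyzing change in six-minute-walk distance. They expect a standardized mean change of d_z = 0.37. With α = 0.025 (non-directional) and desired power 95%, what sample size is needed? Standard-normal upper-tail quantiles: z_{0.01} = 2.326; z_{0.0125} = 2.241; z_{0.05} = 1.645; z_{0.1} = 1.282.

n = 111 pairs

For a paired (one-sample on differences) test: n = ((z_{α/2} + z_β) / d)².
z_{α/2} + z_β = 2.241 + 1.645 = 3.886.
n = (3.886 / 0.37)² = 10.503² = 110.31.
Round up.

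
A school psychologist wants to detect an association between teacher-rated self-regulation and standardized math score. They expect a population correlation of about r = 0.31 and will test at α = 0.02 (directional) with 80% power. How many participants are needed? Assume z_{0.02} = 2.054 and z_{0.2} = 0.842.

Fisher's z: C = ½·ln((1+r)/(1−r)) = ½·ln(1.8986) = 0.3205.
n = ((z_{α} + z_β)/C)² + 3.
(2.054 + 0.842) / 0.3205 = 2.896 / 0.3205 = 9.036.
n = 9.036² + 3 = 81.65 + 3 = 84.6.
Round up.

n = 85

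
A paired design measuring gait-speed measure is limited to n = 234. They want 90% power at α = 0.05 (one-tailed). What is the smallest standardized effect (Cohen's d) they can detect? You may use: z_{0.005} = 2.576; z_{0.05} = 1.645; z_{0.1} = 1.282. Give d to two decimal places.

For a single sample (or paired design) of n = 234: d_min = (z_{α} + z_β)/√n.
z-sum = 1.645 + 1.282 = 2.927.
d_min = 2.927 / √234 = 2.927 / 15.297 = 0.191.

d_min ≈ 0.19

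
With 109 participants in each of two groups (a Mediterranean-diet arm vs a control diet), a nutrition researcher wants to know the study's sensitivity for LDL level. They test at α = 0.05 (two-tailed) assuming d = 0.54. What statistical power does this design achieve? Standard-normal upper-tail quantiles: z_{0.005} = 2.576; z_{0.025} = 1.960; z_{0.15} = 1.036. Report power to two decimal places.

power ≈ 0.98

For two equal groups, power = Φ(d·√(n/2) − z_{α/2}).
d·√(n/2) = 0.54 × √(109/2) = 0.54 × 7.382 = 3.987.
z_β = 3.987 − 1.960 = 2.027.
Power = Φ(2.027) = 0.979.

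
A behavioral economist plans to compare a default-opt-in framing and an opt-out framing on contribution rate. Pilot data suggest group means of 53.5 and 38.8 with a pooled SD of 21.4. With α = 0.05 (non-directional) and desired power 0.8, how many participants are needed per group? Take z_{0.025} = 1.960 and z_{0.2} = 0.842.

n = 34 per group

Cohen's d = |M₁ − M₂| / SD_pooled = |53.5 − 38.8| / 21.4 = 14.7 / 21.4 = 0.687.
For two independent groups with equal n: n = 2·((z_{α/2} + z_β) / d)².
z_{α/2} + z_β = 1.960 + 0.842 = 2.802.
n = 2 × (2.802 / 0.687)² = 2 × 4.079² = 2 × 16.63 = 33.3.
Round up to the next whole participant.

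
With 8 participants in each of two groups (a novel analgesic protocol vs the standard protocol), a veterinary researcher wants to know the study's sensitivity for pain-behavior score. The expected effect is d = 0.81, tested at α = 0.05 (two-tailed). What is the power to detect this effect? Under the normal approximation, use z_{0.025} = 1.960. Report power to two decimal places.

For two equal groups, power = Φ(d·√(n/2) − z_{α/2}).
d·√(n/2) = 0.81 × √(8/2) = 0.81 × 2.000 = 1.620.
z_β = 1.620 − 1.960 = -0.340.
Power = Φ(-0.340) = 0.367.

power ≈ 0.37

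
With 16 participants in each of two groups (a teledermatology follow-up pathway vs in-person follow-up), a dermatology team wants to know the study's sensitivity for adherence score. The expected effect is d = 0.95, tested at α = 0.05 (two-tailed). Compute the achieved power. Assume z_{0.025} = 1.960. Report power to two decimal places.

power ≈ 0.77

For two equal groups, power = Φ(d·√(n/2) − z_{α/2}).
d·√(n/2) = 0.95 × √(16/2) = 0.95 × 2.828 = 2.687.
z_β = 2.687 − 1.960 = 0.727.
Power = Φ(0.727) = 0.766.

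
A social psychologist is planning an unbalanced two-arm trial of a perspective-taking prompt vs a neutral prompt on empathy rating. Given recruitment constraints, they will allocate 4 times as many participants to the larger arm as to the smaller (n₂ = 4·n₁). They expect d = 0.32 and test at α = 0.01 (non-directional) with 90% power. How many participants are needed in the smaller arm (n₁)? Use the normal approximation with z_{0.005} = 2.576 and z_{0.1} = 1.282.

With allocation ratio k = n₂/n₁ = 4, Var(x̄₁−x̄₂) = σ²(1/n₁ + 1/(k·n₁)) = σ²·(k+1)/(k·n₁).
So n₁ = (1 + 1/k)·((z_{α/2} + z_β)/d)² = 1.250 × (3.858/0.32)².
n₁ = 1.250 × 145.35 = 181.7.
Round up: n₁ = 182, giving n₂ = 4 × 182 = 728.

n₁ = 182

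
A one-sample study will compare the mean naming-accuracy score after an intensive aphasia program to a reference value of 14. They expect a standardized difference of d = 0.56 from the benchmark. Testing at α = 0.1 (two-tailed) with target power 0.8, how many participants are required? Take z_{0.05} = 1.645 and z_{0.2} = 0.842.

n = 20

For a one-sample test: n = ((z_{α/2} + z_β) / d)².
z_{α/2} + z_β = 1.645 + 0.842 = 2.487.
n = (2.487 / 0.56)² = 4.441² = 19.72.
Round up.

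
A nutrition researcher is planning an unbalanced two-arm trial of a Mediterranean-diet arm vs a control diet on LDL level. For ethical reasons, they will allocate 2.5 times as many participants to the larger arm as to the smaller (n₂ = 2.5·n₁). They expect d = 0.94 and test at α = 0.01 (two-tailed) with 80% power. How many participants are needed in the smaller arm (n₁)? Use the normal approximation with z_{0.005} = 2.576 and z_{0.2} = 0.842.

n₁ = 19

With allocation ratio k = n₂/n₁ = 2.5, Var(x̄₁−x̄₂) = σ²(1/n₁ + 1/(k·n₁)) = σ²·(k+1)/(k·n₁).
So n₁ = (1 + 1/k)·((z_{α/2} + z_β)/d)² = 1.400 × (3.418/0.94)².
n₁ = 1.400 × 13.22 = 18.5.
Round up: n₁ = 19, giving n₂ = ⌈2.5 × 19⌉ = ⌈47.5⌉ = 48.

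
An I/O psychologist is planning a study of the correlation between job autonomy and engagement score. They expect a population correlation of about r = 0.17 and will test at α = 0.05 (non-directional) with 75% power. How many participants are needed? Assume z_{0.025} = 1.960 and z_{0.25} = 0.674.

Fisher's z: C = ½·ln((1+r)/(1−r)) = ½·ln(1.4096) = 0.1717.
n = ((z_{α/2} + z_β)/C)² + 3.
(1.960 + 0.674) / 0.1717 = 2.634 / 0.1717 = 15.341.
n = 15.341² + 3 = 235.34 + 3 = 238.3.
Round up.

n = 239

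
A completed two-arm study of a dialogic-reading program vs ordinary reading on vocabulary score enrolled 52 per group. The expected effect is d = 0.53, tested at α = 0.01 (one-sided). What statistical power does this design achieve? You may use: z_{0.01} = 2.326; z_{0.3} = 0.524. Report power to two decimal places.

For two equal groups, power = Φ(d·√(n/2) − z_{α}).
d·√(n/2) = 0.53 × √(52/2) = 0.53 × 5.099 = 2.702.
z_β = 2.702 − 2.326 = 0.376.
Power = Φ(0.376) = 0.647.

power ≈ 0.65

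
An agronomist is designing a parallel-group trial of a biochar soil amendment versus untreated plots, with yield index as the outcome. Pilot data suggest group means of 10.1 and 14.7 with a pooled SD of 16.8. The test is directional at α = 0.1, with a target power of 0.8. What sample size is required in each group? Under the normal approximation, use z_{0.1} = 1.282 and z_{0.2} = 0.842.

Cohen's d = |M₁ − M₂| / SD_pooled = |10.1 − 14.7| / 16.8 = 4.6 / 16.8 = 0.274.
For two independent groups with equal n: n = 2·((z_{α} + z_β) / d)².
z_{α} + z_β = 1.282 + 0.842 = 2.124.
n = 2 × (2.124 / 0.274)² = 2 × 7.752² = 2 × 60.09 = 120.2.
Round up to the next whole participant.

n = 121 per group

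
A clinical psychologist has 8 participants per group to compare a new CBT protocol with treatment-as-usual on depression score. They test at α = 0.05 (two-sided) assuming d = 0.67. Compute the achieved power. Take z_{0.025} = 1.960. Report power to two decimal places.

power ≈ 0.27

For two equal groups, power = Φ(d·√(n/2) − z_{α/2}).
d·√(n/2) = 0.67 × √(8/2) = 0.67 × 2.000 = 1.340.
z_β = 1.340 − 1.960 = -0.620.
Power = Φ(-0.620) = 0.268.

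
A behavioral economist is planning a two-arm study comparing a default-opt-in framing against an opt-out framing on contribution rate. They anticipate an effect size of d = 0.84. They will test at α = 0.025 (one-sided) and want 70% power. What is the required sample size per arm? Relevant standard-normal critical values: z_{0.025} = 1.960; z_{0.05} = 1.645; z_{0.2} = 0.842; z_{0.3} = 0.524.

n = 18 per group

For two independent groups with equal n: n = 2·((z_{α} + z_β) / d)².
z_{α} + z_β = 1.960 + 0.524 = 2.484.
n = 2 × (2.484 / 0.84)² = 2 × 2.957² = 2 × 8.74 = 17.5.
Round up to the next whole participant.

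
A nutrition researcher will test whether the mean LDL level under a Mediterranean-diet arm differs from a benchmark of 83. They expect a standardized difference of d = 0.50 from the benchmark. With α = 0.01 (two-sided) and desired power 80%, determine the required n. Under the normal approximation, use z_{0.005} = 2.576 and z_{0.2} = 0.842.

n = 47

For a one-sample test: n = ((z_{α/2} + z_β) / d)².
z_{α/2} + z_β = 2.576 + 0.842 = 3.418.
n = (3.418 / 0.50)² = 6.836² = 46.73.
Round up.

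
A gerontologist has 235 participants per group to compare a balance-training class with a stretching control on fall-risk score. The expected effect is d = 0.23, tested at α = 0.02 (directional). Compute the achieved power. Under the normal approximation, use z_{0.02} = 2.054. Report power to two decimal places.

power ≈ 0.67

For two equal groups, power = Φ(d·√(n/2) − z_{α}).
d·√(n/2) = 0.23 × √(235/2) = 0.23 × 10.840 = 2.493.
z_β = 2.493 − 2.054 = 0.439.
Power = Φ(0.439) = 0.670.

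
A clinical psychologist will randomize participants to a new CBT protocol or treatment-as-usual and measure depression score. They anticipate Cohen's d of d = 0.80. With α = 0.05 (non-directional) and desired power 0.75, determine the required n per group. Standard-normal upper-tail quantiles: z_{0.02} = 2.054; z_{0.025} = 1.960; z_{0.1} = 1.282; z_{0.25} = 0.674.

For two independent groups with equal n: n = 2·((z_{α/2} + z_β) / d)².
z_{α/2} + z_β = 1.960 + 0.674 = 2.634.
n = 2 × (2.634 / 0.80)² = 2 × 3.292² = 2 × 10.84 = 21.7.
Round up to the next whole participant.

n = 22 per group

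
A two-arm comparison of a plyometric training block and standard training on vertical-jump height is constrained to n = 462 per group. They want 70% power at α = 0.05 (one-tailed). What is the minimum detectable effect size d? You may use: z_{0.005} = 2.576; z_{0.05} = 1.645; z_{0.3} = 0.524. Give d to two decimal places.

d_min ≈ 0.14

For two independent groups of n = 462 each: d_min = (z_{α} + z_β)·√(2/n).
z-sum = 1.645 + 0.524 = 2.169.
d_min = 2.169 × √(2/462) = 2.169 × 0.0658 = 0.143.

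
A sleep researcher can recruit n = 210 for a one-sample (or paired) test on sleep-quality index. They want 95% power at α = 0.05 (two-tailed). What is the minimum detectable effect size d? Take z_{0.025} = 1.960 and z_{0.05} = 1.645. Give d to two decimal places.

For a single sample (or paired design) of n = 210: d_min = (z_{α/2} + z_β)/√n.
z-sum = 1.960 + 1.645 = 3.605.
d_min = 3.605 / √210 = 3.605 / 14.491 = 0.249.

d_min ≈ 0.25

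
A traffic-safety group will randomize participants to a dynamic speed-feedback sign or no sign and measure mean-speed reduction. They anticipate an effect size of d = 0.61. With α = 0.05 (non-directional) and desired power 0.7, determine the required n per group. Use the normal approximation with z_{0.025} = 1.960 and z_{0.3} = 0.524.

For two independent groups with equal n: n = 2·((z_{α/2} + z_β) / d)².
z_{α/2} + z_β = 1.960 + 0.524 = 2.484.
n = 2 × (2.484 / 0.61)² = 2 × 4.072² = 2 × 16.58 = 33.2.
Round up to the next whole participant.

n = 34 per group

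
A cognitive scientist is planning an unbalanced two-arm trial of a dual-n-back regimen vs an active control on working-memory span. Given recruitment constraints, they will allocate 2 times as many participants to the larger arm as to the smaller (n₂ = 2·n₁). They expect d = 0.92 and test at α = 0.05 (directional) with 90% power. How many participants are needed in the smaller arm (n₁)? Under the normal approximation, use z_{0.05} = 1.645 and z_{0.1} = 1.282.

With allocation ratio k = n₂/n₁ = 2, Var(x̄₁−x̄₂) = σ²(1/n₁ + 1/(k·n₁)) = σ²·(k+1)/(k·n₁).
So n₁ = (1 + 1/k)·((z_{α} + z_β)/d)² = 1.500 × (2.927/0.92)².
n₁ = 1.500 × 10.12 = 15.2.
Round up: n₁ = 16, giving n₂ = 2 × 16 = 32.

n₁ = 16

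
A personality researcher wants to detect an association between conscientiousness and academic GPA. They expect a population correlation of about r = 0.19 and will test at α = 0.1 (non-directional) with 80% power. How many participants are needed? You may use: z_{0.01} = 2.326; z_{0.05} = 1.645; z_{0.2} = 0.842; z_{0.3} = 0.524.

Fisher's z: C = ½·ln((1+r)/(1−r)) = ½·ln(1.4691) = 0.1923.
n = ((z_{α/2} + z_β)/C)² + 3.
(1.645 + 0.842) / 0.1923 = 2.487 / 0.1923 = 12.933.
n = 12.933² + 3 = 167.26 + 3 = 170.3.
Round up.

n = 171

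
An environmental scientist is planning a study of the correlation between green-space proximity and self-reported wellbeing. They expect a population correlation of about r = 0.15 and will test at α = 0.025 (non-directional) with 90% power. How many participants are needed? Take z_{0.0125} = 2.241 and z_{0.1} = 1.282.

Fisher's z: C = ½·ln((1+r)/(1−r)) = ½·ln(1.3529) = 0.1511.
n = ((z_{α/2} + z_β)/C)² + 3.
(2.241 + 1.282) / 0.1511 = 3.523 / 0.1511 = 23.316.
n = 23.316² + 3 = 543.62 + 3 = 546.6.
Round up.

n = 547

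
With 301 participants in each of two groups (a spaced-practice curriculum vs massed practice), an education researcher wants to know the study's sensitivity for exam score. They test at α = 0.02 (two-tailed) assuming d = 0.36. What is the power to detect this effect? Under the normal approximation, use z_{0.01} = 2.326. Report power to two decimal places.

For two equal groups, power = Φ(d·√(n/2) − z_{α/2}).
d·√(n/2) = 0.36 × √(301/2) = 0.36 × 12.268 = 4.416.
z_β = 4.416 − 2.326 = 2.090.
Power = Φ(2.090) = 0.982.

power ≈ 0.98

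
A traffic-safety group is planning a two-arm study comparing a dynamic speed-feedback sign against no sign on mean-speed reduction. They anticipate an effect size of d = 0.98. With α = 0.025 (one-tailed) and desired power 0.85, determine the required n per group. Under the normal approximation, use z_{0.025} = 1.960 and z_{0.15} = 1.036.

For two independent groups with equal n: n = 2·((z_{α} + z_β) / d)².
z_{α} + z_β = 1.960 + 1.036 = 2.996.
n = 2 × (2.996 / 0.98)² = 2 × 3.057² = 2 × 9.35 = 18.7.
Round up to the next whole participant.

n = 19 per group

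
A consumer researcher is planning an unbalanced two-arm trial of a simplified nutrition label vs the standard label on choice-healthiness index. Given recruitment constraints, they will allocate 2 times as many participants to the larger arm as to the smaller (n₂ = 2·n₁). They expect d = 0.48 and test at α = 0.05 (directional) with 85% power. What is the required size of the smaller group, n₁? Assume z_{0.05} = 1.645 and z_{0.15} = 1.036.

n₁ = 47

With allocation ratio k = n₂/n₁ = 2, Var(x̄₁−x̄₂) = σ²(1/n₁ + 1/(k·n₁)) = σ²·(k+1)/(k·n₁).
So n₁ = (1 + 1/k)·((z_{α} + z_β)/d)² = 1.500 × (2.681/0.48)².
n₁ = 1.500 × 31.20 = 46.8.
Round up: n₁ = 47, giving n₂ = 2 × 47 = 94.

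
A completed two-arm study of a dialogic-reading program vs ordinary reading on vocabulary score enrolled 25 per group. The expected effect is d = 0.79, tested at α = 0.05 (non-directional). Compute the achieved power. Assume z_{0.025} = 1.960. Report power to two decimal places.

power ≈ 0.80

For two equal groups, power = Φ(d·√(n/2) − z_{α/2}).
d·√(n/2) = 0.79 × √(25/2) = 0.79 × 3.536 = 2.793.
z_β = 2.793 − 1.960 = 0.833.
Power = Φ(0.833) = 0.798.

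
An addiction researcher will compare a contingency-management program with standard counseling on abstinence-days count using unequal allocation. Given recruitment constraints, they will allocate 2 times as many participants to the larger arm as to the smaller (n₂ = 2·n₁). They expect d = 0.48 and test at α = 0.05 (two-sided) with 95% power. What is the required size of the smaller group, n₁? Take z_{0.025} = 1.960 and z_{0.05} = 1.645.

With allocation ratio k = n₂/n₁ = 2, Var(x̄₁−x̄₂) = σ²(1/n₁ + 1/(k·n₁)) = σ²·(k+1)/(k·n₁).
So n₁ = (1 + 1/k)·((z_{α/2} + z_β)/d)² = 1.500 × (3.605/0.48)².
n₁ = 1.500 × 56.41 = 84.6.
Round up: n₁ = 85, giving n₂ = 2 × 85 = 170.

n₁ = 85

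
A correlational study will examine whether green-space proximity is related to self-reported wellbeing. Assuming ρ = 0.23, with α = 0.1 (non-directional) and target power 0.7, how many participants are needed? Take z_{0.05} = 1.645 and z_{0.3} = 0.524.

Fisher's z: C = ½·ln((1+r)/(1−r)) = ½·ln(1.5974) = 0.2342.
n = ((z_{α/2} + z_β)/C)² + 3.
(1.645 + 0.524) / 0.2342 = 2.169 / 0.2342 = 9.261.
n = 9.261² + 3 = 85.77 + 3 = 88.8.
Round up.

n = 89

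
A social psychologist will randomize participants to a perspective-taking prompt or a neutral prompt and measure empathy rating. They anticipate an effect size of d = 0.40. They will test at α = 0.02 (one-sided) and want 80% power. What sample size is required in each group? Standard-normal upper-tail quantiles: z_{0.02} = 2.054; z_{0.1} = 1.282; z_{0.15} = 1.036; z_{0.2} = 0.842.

n = 105 per group

For two independent groups with equal n: n = 2·((z_{α} + z_β) / d)².
z_{α} + z_β = 2.054 + 0.842 = 2.896.
n = 2 × (2.896 / 0.40)² = 2 × 7.240² = 2 × 52.42 = 104.8.
Round up to the next whole participant.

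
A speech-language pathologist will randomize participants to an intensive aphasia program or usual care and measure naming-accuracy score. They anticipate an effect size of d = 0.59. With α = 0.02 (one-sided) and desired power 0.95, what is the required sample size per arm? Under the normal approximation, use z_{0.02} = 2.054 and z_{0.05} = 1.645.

For two independent groups with equal n: n = 2·((z_{α} + z_β) / d)².
z_{α} + z_β = 2.054 + 1.645 = 3.699.
n = 2 × (3.699 / 0.59)² = 2 × 6.269² = 2 × 39.31 = 78.6.
Round up to the next whole participant.

n = 79 per group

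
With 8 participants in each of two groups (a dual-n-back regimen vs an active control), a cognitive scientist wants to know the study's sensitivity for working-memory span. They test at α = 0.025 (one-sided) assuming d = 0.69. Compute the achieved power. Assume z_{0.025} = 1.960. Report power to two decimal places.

power ≈ 0.28

For two equal groups, power = Φ(d·√(n/2) − z_{α}).
d·√(n/2) = 0.69 × √(8/2) = 0.69 × 2.000 = 1.380.
z_β = 1.380 − 1.960 = -0.580.
Power = Φ(-0.580) = 0.281.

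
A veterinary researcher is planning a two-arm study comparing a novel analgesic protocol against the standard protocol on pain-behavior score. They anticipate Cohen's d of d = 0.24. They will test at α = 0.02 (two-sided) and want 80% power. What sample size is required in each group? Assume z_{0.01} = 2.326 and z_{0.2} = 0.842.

For two independent groups with equal n: n = 2·((z_{α/2} + z_β) / d)².
z_{α/2} + z_β = 2.326 + 0.842 = 3.168.
n = 2 × (3.168 / 0.24)² = 2 × 13.200² = 2 × 174.24 = 348.5.
Round up to the next whole participant.

n = 349 per group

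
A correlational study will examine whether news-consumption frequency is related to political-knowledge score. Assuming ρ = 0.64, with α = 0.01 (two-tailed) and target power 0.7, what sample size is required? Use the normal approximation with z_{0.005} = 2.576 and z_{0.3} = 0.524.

n = 20

Fisher's z: C = ½·ln((1+r)/(1−r)) = ½·ln(4.5556) = 0.7582.
n = ((z_{α/2} + z_β)/C)² + 3.
(2.576 + 0.524) / 0.7582 = 3.100 / 0.7582 = 4.089.
n = 4.089² + 3 = 16.72 + 3 = 19.7.
Round up.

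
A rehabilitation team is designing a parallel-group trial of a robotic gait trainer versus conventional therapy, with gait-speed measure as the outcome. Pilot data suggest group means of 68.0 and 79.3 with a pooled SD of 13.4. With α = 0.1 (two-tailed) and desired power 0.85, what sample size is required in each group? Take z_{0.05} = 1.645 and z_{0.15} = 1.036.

Cohen's d = |M₁ − M₂| / SD_pooled = |68.0 − 79.3| / 13.4 = 11.3 / 13.4 = 0.843.
For two independent groups with equal n: n = 2·((z_{α/2} + z_β) / d)².
z_{α/2} + z_β = 1.645 + 1.036 = 2.681.
n = 2 × (2.681 / 0.843)² = 2 × 3.180² = 2 × 10.11 = 20.2.
Round up to the next whole participant.

n = 21 per group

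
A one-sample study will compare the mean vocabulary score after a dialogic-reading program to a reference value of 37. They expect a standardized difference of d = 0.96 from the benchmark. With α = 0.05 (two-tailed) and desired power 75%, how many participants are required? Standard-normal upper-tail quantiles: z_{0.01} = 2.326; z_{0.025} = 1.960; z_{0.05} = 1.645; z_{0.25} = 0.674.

For a one-sample test: n = ((z_{α/2} + z_β) / d)².
z_{α/2} + z_β = 1.960 + 0.674 = 2.634.
n = (2.634 / 0.96)² = 2.744² = 7.53.
Round up.

n = 8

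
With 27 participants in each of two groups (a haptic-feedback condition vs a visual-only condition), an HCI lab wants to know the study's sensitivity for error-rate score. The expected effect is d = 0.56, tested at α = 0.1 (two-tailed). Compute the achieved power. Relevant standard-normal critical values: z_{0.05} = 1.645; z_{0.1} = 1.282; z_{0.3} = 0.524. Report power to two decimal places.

For two equal groups, power = Φ(d·√(n/2) − z_{α/2}).
d·√(n/2) = 0.56 × √(27/2) = 0.56 × 3.674 = 2.058.
z_β = 2.058 − 1.645 = 0.413.
Power = Φ(0.413) = 0.660.

power ≈ 0.66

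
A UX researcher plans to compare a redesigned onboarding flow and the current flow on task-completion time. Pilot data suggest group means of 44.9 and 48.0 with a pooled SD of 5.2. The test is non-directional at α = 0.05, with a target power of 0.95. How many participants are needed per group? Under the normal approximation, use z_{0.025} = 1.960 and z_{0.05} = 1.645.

n = 74 per group

Cohen's d = |M₁ − M₂| / SD_pooled = |44.9 − 48.0| / 5.2 = 3.1 / 5.2 = 0.596.
For two independent groups with equal n: n = 2·((z_{α/2} + z_β) / d)².
z_{α/2} + z_β = 1.960 + 1.645 = 3.605.
n = 2 × (3.605 / 0.596)² = 2 × 6.049² = 2 × 36.59 = 73.2.
Round up to the next whole participant.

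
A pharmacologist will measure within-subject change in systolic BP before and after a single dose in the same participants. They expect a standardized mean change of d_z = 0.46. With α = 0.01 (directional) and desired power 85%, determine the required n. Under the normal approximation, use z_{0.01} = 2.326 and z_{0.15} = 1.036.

n = 54 pairs

For a paired (one-sample on differences) test: n = ((z_{α} + z_β) / d)².
z_{α} + z_β = 2.326 + 1.036 = 3.362.
n = (3.362 / 0.46)² = 7.309² = 53.42.
Round up.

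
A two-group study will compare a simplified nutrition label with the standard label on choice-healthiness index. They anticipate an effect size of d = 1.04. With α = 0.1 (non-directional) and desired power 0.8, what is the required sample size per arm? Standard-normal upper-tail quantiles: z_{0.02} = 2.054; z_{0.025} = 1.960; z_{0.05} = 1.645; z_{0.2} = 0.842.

For two independent groups with equal n: n = 2·((z_{α/2} + z_β) / d)².
z_{α/2} + z_β = 1.645 + 0.842 = 2.487.
n = 2 × (2.487 / 1.04)² = 2 × 2.391² = 2 × 5.72 = 11.4.
Round up to the next whole participant.

n = 12 per group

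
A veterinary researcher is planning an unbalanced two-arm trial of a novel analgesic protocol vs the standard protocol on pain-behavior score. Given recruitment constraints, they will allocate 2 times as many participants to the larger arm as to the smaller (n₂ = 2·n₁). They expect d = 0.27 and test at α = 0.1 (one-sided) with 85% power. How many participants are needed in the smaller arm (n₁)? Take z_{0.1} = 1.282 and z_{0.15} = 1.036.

n₁ = 111

With allocation ratio k = n₂/n₁ = 2, Var(x̄₁−x̄₂) = σ²(1/n₁ + 1/(k·n₁)) = σ²·(k+1)/(k·n₁).
So n₁ = (1 + 1/k)·((z_{α} + z_β)/d)² = 1.500 × (2.318/0.27)².
n₁ = 1.500 × 73.71 = 110.6.
Round up: n₁ = 111, giving n₂ = 2 × 111 = 222.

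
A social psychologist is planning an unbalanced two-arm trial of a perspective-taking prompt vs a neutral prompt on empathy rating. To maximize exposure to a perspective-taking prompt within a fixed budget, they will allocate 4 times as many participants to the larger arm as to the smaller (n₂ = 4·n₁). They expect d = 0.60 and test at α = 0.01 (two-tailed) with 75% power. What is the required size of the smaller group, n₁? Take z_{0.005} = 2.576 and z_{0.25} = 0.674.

n₁ = 37

With allocation ratio k = n₂/n₁ = 4, Var(x̄₁−x̄₂) = σ²(1/n₁ + 1/(k·n₁)) = σ²·(k+1)/(k·n₁).
So n₁ = (1 + 1/k)·((z_{α/2} + z_β)/d)² = 1.250 × (3.250/0.60)².
n₁ = 1.250 × 29.34 = 36.7.
Round up: n₁ = 37, giving n₂ = 4 × 37 = 148.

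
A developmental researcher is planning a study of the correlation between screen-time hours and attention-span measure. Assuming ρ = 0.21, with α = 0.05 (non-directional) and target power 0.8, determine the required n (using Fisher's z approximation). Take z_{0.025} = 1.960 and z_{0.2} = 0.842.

n = 176

Fisher's z: C = ½·ln((1+r)/(1−r)) = ½·ln(1.5316) = 0.2132.
n = ((z_{α/2} + z_β)/C)² + 3.
(1.960 + 0.842) / 0.2132 = 2.802 / 0.2132 = 13.143.
n = 13.143² + 3 = 172.73 + 3 = 175.7.
Round up.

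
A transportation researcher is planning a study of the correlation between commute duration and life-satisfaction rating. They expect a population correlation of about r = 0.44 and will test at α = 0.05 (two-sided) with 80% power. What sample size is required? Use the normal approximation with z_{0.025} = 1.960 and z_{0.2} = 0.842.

Fisher's z: C = ½·ln((1+r)/(1−r)) = ½·ln(2.5714) = 0.4722.
n = ((z_{α/2} + z_β)/C)² + 3.
(1.960 + 0.842) / 0.4722 = 2.802 / 0.4722 = 5.934.
n = 5.934² + 3 = 35.21 + 3 = 38.2.
Round up.

n = 39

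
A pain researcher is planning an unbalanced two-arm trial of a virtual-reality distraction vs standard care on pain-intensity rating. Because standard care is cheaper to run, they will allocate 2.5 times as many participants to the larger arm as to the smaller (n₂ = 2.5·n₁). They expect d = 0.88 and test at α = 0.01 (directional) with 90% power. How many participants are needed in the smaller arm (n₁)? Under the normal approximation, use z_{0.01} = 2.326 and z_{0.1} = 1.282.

n₁ = 24

With allocation ratio k = n₂/n₁ = 2.5, Var(x̄₁−x̄₂) = σ²(1/n₁ + 1/(k·n₁)) = σ²·(k+1)/(k·n₁).
So n₁ = (1 + 1/k)·((z_{α} + z_β)/d)² = 1.400 × (3.608/0.88)².
n₁ = 1.400 × 16.81 = 23.5.
Round up: n₁ = 24, giving n₂ = 2.5 × 24 = 60.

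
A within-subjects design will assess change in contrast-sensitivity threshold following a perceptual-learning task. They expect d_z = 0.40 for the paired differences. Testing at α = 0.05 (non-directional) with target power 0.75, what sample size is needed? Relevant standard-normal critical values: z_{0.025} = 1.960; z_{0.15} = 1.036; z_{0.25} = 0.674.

n = 44 pairs

For a paired (one-sample on differences) test: n = ((z_{α/2} + z_β) / d)².
z_{α/2} + z_β = 1.960 + 0.674 = 2.634.
n = (2.634 / 0.40)² = 6.585² = 43.36.
Round up.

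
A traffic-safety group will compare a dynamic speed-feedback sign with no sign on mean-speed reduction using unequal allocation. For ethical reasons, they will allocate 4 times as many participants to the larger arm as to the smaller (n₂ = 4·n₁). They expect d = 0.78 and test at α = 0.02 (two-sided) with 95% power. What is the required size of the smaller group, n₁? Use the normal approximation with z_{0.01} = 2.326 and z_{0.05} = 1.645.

n₁ = 33

With allocation ratio k = n₂/n₁ = 4, Var(x̄₁−x̄₂) = σ²(1/n₁ + 1/(k·n₁)) = σ²·(k+1)/(k·n₁).
So n₁ = (1 + 1/k)·((z_{α/2} + z_β)/d)² = 1.250 × (3.971/0.78)².
n₁ = 1.250 × 25.92 = 32.4.
Round up: n₁ = 33, giving n₂ = 4 × 33 = 132.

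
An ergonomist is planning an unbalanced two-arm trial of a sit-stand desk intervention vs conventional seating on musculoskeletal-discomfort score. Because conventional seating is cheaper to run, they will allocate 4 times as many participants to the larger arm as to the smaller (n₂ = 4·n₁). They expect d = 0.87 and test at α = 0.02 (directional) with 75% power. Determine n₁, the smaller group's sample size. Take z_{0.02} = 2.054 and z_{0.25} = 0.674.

With allocation ratio k = n₂/n₁ = 4, Var(x̄₁−x̄₂) = σ²(1/n₁ + 1/(k·n₁)) = σ²·(k+1)/(k·n₁).
So n₁ = (1 + 1/k)·((z_{α} + z_β)/d)² = 1.250 × (2.728/0.87)².
n₁ = 1.250 × 9.83 = 12.3.
Round up: n₁ = 13, giving n₂ = 4 × 13 = 52.

n₁ = 13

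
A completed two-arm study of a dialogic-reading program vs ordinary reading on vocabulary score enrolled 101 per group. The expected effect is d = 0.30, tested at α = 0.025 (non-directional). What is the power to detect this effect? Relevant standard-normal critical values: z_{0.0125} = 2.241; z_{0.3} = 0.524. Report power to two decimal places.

For two equal groups, power = Φ(d·√(n/2) − z_{α/2}).
d·√(n/2) = 0.30 × √(101/2) = 0.30 × 7.106 = 2.132.
z_β = 2.132 − 2.241 = -0.109.
Power = Φ(-0.109) = 0.457.

power ≈ 0.46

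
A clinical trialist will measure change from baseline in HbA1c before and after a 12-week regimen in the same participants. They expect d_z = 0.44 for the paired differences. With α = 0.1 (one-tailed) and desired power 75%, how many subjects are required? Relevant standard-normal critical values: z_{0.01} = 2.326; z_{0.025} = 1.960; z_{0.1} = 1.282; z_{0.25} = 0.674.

For a paired (one-sample on differences) test: n = ((z_{α} + z_β) / d)².
z_{α} + z_β = 1.282 + 0.674 = 1.956.
n = (1.956 / 0.44)² = 4.445² = 19.76.
Round up.

n = 20 pairs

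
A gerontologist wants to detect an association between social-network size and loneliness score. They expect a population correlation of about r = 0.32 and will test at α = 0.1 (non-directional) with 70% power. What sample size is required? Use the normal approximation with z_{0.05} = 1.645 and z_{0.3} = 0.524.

n = 46

Fisher's z: C = ½·ln((1+r)/(1−r)) = ½·ln(1.9412) = 0.3316.
n = ((z_{α/2} + z_β)/C)² + 3.
(1.645 + 0.524) / 0.3316 = 2.169 / 0.3316 = 6.541.
n = 6.541² + 3 = 42.78 + 3 = 45.8.
Round up.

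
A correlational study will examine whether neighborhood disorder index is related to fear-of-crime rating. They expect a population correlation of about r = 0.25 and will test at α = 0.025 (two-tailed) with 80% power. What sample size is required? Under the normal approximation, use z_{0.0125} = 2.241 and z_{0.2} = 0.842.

n = 149

Fisher's z: C = ½·ln((1+r)/(1−r)) = ½·ln(1.6667) = 0.2554.
n = ((z_{α/2} + z_β)/C)² + 3.
(2.241 + 0.842) / 0.2554 = 3.083 / 0.2554 = 12.071.
n = 12.071² + 3 = 145.72 + 3 = 148.7.
Round up.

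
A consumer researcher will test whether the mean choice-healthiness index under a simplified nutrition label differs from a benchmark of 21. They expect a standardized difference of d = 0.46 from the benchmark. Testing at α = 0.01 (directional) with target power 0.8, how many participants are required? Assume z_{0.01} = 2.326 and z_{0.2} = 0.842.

n = 48

For a one-sample test: n = ((z_{α} + z_β) / d)².
z_{α} + z_β = 2.326 + 0.842 = 3.168.
n = (3.168 / 0.46)² = 6.887² = 47.43.
Round up.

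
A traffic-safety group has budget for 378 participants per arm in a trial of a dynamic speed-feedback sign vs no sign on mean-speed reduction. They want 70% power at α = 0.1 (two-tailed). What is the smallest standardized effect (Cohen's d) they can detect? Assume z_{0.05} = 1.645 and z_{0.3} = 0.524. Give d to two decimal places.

For two independent groups of n = 378 each: d_min = (z_{α/2} + z_β)·√(2/n).
z-sum = 1.645 + 0.524 = 2.169.
d_min = 2.169 × √(2/378) = 2.169 × 0.0727 = 0.158.

d_min ≈ 0.16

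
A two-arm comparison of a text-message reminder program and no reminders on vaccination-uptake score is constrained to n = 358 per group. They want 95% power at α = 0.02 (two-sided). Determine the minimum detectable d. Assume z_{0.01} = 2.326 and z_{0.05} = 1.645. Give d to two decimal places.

For two independent groups of n = 358 each: d_min = (z_{α/2} + z_β)·√(2/n).
z-sum = 2.326 + 1.645 = 3.971.
d_min = 3.971 × √(2/358) = 3.971 × 0.0747 = 0.297.

d_min ≈ 0.30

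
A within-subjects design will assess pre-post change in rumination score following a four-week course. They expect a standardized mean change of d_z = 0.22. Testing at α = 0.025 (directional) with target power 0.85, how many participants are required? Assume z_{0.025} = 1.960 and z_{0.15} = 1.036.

n = 186 pairs

For a paired (one-sample on differences) test: n = ((z_{α} + z_β) / d)².
z_{α} + z_β = 1.960 + 1.036 = 2.996.
n = (2.996 / 0.22)² = 13.618² = 185.45.
Round up.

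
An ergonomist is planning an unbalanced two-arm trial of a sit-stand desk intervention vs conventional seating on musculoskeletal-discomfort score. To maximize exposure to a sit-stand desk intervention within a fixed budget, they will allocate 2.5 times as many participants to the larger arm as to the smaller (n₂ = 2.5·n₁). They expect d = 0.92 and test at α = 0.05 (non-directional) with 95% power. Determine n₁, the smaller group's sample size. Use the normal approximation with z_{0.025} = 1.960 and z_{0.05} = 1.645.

n₁ = 22

With allocation ratio k = n₂/n₁ = 2.5, Var(x̄₁−x̄₂) = σ²(1/n₁ + 1/(k·n₁)) = σ²·(k+1)/(k·n₁).
So n₁ = (1 + 1/k)·((z_{α/2} + z_β)/d)² = 1.400 × (3.605/0.92)².
n₁ = 1.400 × 15.35 = 21.5.
Round up: n₁ = 22, giving n₂ = 2.5 × 22 = 55.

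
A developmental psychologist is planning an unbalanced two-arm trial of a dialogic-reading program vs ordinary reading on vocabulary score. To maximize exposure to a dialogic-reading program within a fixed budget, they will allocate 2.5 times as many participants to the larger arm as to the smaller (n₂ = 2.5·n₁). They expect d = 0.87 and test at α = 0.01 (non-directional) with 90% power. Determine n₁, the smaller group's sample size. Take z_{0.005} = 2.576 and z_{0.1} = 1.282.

With allocation ratio k = n₂/n₁ = 2.5, Var(x̄₁−x̄₂) = σ²(1/n₁ + 1/(k·n₁)) = σ²·(k+1)/(k·n₁).
So n₁ = (1 + 1/k)·((z_{α/2} + z_β)/d)² = 1.400 × (3.858/0.87)².
n₁ = 1.400 × 19.66 = 27.5.
Round up: n₁ = 28, giving n₂ = 2.5 × 28 = 70.

n₁ = 28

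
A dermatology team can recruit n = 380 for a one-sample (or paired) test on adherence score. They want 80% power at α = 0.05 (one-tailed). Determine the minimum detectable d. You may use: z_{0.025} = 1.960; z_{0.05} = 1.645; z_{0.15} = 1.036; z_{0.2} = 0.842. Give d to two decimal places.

For a single sample (or paired design) of n = 380: d_min = (z_{α} + z_β)/√n.
z-sum = 1.645 + 0.842 = 2.487.
d_min = 2.487 / √380 = 2.487 / 19.494 = 0.128.

d_min ≈ 0.13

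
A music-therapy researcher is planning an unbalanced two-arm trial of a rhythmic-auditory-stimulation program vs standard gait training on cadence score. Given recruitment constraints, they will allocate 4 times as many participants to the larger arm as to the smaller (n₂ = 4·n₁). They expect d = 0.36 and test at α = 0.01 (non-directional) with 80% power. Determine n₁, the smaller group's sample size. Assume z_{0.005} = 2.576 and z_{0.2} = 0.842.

n₁ = 113

With allocation ratio k = n₂/n₁ = 4, Var(x̄₁−x̄₂) = σ²(1/n₁ + 1/(k·n₁)) = σ²·(k+1)/(k·n₁).
So n₁ = (1 + 1/k)·((z_{α/2} + z_β)/d)² = 1.250 × (3.418/0.36)².
n₁ = 1.250 × 90.14 = 112.7.
Round up: n₁ = 113, giving n₂ = 4 × 113 = 452.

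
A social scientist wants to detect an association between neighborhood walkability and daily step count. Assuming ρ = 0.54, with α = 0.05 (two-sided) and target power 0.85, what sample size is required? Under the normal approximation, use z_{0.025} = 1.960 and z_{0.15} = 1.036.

Fisher's z: C = ½·ln((1+r)/(1−r)) = ½·ln(3.3478) = 0.6042.
n = ((z_{α/2} + z_β)/C)² + 3.
(1.960 + 1.036) / 0.6042 = 2.996 / 0.6042 = 4.959.
n = 4.959² + 3 = 24.59 + 3 = 27.6.
Round up.

n = 28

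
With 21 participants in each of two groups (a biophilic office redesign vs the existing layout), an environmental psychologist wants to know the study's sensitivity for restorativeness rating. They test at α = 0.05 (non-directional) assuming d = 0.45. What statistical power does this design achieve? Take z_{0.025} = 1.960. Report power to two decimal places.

power ≈ 0.31

For two equal groups, power = Φ(d·√(n/2) − z_{α/2}).
d·√(n/2) = 0.45 × √(21/2) = 0.45 × 3.240 = 1.458.
z_β = 1.458 − 1.960 = -0.502.
Power = Φ(-0.502) = 0.308.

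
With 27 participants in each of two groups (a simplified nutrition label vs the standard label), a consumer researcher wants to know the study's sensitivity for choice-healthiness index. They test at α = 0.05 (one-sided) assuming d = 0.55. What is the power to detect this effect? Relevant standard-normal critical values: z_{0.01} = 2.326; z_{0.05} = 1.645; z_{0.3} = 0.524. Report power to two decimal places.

power ≈ 0.65

For two equal groups, power = Φ(d·√(n/2) − z_{α}).
d·√(n/2) = 0.55 × √(27/2) = 0.55 × 3.674 = 2.021.
z_β = 2.021 − 1.645 = 0.376.
Power = Φ(0.376) = 0.646.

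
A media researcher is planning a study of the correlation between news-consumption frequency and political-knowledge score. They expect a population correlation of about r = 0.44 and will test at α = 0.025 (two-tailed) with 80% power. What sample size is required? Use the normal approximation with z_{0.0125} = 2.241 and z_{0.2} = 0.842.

n = 46

Fisher's z: C = ½·ln((1+r)/(1−r)) = ½·ln(2.5714) = 0.4722.
n = ((z_{α/2} + z_β)/C)² + 3.
(2.241 + 0.842) / 0.4722 = 3.083 / 0.4722 = 6.529.
n = 6.529² + 3 = 42.63 + 3 = 45.6.
Round up.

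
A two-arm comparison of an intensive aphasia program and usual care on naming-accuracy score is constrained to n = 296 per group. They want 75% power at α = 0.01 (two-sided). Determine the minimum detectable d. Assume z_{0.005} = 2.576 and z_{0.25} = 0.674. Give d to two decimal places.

d_min ≈ 0.27

For two independent groups of n = 296 each: d_min = (z_{α/2} + z_β)·√(2/n).
z-sum = 2.576 + 0.674 = 3.250.
d_min = 3.250 × √(2/296) = 3.250 × 0.0822 = 0.267.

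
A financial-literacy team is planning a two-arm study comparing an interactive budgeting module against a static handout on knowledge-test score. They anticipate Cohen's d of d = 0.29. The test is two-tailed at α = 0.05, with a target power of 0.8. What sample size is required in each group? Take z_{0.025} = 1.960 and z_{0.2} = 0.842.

n = 187 per group

For two independent groups with equal n: n = 2·((z_{α/2} + z_β) / d)².
z_{α/2} + z_β = 1.960 + 0.842 = 2.802.
n = 2 × (2.802 / 0.29)² = 2 × 9.662² = 2 × 93.36 = 186.7.
Round up to the next whole participant.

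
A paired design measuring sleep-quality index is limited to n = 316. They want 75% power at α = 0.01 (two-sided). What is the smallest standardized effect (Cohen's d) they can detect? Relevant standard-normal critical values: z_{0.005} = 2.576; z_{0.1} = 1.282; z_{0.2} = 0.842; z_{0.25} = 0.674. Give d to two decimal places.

For a single sample (or paired design) of n = 316: d_min = (z_{α/2} + z_β)/√n.
z-sum = 2.576 + 0.674 = 3.250.
d_min = 3.250 / √316 = 3.250 / 17.776 = 0.183.

d_min ≈ 0.18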